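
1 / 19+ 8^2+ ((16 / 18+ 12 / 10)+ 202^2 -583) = 34445506/855 = 40287.14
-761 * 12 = -9132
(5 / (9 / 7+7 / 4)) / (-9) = -28/153 = -0.18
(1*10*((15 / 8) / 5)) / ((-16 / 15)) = -225/64 = -3.52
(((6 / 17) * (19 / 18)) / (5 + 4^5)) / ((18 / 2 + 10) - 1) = 19/944622 = 0.00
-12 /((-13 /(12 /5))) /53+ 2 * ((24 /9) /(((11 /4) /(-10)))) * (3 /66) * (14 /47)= -12976816/58775145 = -0.22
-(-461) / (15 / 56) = 25816/15 = 1721.07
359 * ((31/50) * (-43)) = -478547/50 = -9570.94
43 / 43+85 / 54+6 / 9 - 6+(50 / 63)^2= -16903/7938 = -2.13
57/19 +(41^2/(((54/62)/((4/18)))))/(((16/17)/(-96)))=-3543305/81 = -43744.51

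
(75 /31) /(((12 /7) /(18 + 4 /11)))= 17675/682 = 25.92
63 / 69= 21/23 = 0.91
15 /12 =5/4 = 1.25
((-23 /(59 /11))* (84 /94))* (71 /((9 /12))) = -362.76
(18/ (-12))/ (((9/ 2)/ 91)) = -91/3 = -30.33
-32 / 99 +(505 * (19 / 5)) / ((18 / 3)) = 63263/198 = 319.51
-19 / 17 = -1.12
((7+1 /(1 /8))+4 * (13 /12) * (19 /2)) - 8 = 289/6 = 48.17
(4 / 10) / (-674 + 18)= -1/1640 = 0.00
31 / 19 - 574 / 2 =-5422/19 = -285.37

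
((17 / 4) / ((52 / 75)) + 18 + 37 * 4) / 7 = 35803/1456 = 24.59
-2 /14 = -1/7 = -0.14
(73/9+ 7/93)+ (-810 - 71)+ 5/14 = -3407815/3906 = -872.46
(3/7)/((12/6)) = 3/14 = 0.21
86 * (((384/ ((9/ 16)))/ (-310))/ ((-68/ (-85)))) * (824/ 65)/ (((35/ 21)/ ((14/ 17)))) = -253976576/171275 = -1482.86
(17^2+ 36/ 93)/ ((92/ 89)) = 798419/2852 = 279.95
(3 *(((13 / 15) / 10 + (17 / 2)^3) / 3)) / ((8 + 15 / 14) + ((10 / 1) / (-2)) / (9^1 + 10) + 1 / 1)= 49014091/782700 = 62.62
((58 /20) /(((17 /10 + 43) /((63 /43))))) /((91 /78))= 522/6407 = 0.08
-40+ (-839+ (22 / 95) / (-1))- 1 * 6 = -84097/95 = -885.23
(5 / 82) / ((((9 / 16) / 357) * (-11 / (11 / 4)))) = -1190/123 = -9.67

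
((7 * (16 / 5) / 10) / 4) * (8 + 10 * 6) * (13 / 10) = 6188/125 = 49.50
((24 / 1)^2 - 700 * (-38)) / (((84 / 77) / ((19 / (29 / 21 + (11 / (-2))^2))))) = 39758488/2657 = 14963.68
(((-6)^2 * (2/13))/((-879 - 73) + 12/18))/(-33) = 36/204061 = 0.00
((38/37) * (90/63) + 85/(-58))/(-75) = -1/45066 = 0.00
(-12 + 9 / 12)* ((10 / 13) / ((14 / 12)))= -675/91 = -7.42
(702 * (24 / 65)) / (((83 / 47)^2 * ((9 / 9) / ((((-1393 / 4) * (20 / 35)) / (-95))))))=569709936/3272275 = 174.10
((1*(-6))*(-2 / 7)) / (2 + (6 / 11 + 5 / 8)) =352/651 = 0.54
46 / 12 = 23/6 = 3.83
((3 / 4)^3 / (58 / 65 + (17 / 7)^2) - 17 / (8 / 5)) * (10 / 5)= -541495/25632 = -21.13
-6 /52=-3/26 = -0.12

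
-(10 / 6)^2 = -25/9 = -2.78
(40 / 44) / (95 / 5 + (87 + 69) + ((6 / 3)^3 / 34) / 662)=56270/10831997 = 0.01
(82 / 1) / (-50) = -41/25 = -1.64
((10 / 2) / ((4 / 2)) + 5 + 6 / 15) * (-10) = -79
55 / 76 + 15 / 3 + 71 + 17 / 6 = 18139/228 = 79.56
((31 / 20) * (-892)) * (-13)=89869/5 = 17973.80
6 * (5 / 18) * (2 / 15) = 2/9 = 0.22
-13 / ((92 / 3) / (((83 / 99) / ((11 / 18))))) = -3237/5566 = -0.58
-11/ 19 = -0.58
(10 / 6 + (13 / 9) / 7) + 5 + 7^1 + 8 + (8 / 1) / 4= 1504/63 = 23.87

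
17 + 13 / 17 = 302/17 = 17.76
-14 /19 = -0.74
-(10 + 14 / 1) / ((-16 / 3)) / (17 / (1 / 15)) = 3/170 = 0.02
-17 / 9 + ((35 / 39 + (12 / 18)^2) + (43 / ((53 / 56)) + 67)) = 693811/6201 = 111.89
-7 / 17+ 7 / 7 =10/17 = 0.59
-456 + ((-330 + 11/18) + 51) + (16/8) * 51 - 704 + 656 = -12247/18 = -680.39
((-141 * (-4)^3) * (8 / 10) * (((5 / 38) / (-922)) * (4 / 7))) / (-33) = 12032/674443 = 0.02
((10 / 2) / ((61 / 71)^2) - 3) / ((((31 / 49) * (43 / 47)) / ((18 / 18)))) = 32338726/4960093 = 6.52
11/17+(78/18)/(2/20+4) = 3563/2091 = 1.70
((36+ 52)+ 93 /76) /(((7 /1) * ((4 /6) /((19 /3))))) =6781/56 = 121.09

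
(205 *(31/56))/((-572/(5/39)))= -31775/1249248 = -0.03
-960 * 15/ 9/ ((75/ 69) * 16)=-92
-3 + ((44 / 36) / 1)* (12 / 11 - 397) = -4382/9 = -486.89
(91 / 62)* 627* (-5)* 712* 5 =-507807300/31 = -16380880.65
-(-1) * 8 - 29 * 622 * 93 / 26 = -838663/13 = -64512.54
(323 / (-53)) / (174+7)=-323/9593 = -0.03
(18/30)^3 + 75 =9402/125 = 75.22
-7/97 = -0.07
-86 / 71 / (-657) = 86/46647 = 0.00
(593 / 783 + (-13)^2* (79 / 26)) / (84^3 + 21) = 805327/928207350 = 0.00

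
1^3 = 1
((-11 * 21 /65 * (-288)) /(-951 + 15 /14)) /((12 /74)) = -174048/26195 = -6.64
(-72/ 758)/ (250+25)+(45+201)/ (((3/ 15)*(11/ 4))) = 46616964/104225 = 447.27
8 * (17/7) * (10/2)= 680/7 = 97.14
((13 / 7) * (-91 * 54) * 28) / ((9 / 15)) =-425880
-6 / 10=-3/5 = -0.60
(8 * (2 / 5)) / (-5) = -16/25 = -0.64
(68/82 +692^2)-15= 19632843/41 = 478849.83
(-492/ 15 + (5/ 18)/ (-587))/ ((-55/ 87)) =51.88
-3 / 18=-1/6 = -0.17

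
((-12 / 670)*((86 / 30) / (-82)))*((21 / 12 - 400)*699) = -47880801/274700 = -174.30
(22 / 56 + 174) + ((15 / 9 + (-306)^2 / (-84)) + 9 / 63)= -938.51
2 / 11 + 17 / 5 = 3.58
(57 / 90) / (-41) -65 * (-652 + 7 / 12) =104161487/2460 = 42342.07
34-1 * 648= -614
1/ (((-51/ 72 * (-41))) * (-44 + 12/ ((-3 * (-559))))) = -1677/2142578 = 0.00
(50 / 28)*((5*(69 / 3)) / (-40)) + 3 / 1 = -239/112 = -2.13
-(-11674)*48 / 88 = 6367.64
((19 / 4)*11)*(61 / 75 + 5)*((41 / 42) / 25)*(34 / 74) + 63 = 199444607/2913750 = 68.45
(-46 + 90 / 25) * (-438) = 92856/5 = 18571.20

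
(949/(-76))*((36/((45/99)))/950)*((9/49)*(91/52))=-845559/2527000 = -0.33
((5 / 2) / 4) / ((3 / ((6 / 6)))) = 5/24 = 0.21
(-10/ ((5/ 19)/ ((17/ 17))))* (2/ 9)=-76/9 = -8.44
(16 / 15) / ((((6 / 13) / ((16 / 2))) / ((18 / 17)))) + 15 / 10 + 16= 6303/170 = 37.08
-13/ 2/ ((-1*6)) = 13/12 = 1.08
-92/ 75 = -1.23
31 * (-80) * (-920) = 2281600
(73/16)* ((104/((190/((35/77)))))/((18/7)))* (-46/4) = -152789/30096 = -5.08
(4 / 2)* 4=8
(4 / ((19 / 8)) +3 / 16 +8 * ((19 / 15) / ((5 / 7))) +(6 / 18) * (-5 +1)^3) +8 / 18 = -330407/68400 = -4.83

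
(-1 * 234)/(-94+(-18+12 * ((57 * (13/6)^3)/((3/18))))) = -78/13877 = -0.01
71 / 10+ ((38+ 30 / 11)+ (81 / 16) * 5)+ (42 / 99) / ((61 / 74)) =11861309/161040 = 73.65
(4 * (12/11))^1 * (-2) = -96/11 = -8.73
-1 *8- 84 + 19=-73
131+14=145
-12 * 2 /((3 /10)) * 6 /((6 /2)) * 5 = -800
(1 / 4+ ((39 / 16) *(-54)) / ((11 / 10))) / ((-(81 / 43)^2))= 4857323/144342 = 33.65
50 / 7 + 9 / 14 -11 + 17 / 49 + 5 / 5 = -183/98 = -1.87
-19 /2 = -9.50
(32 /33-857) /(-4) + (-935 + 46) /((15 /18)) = -562843/660 = -852.79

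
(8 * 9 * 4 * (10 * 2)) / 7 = 5760/7 = 822.86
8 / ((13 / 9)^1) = 72/13 = 5.54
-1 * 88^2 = -7744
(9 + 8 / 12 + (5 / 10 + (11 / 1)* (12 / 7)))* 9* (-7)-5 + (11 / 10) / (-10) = -1833.61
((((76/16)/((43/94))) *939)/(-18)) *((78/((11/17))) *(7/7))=-61771489/946 = -65297.56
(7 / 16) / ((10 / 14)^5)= 117649/50000 = 2.35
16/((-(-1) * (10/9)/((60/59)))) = 864/59 = 14.64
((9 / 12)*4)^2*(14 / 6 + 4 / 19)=435/19 = 22.89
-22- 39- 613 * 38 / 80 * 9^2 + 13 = -945327/40 = -23633.18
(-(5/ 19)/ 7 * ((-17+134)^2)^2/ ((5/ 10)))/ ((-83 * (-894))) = -312314535/1644811 = -189.88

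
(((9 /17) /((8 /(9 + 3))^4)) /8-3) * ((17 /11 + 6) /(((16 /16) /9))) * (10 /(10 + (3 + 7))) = -4331853/47872 = -90.49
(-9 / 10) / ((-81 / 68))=0.76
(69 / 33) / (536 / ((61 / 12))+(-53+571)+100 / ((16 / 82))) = 2806/1524435 = 0.00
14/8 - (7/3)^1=-7/12 = -0.58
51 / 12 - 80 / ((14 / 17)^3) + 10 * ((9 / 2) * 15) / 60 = -87627/686 = -127.74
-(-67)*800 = 53600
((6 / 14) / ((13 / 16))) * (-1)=-48/91 = -0.53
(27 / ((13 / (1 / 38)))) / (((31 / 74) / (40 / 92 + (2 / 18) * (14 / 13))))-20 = -45623248/2289443 = -19.93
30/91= 0.33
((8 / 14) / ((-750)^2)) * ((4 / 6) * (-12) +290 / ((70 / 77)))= 311/984375 = 0.00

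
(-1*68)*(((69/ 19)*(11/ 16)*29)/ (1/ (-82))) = 15341667/38 = 403728.08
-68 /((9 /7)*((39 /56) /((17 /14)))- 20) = 3.53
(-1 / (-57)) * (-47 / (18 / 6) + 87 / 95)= -4204/16245 = -0.26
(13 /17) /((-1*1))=-13/17 = -0.76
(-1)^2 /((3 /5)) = 5/3 = 1.67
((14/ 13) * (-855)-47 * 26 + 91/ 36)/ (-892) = 1001633/417456 = 2.40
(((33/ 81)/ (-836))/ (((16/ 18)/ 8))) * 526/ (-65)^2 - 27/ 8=-6503327/1926600 = -3.38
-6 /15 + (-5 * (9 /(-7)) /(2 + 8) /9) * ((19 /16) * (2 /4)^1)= -801/2240 = -0.36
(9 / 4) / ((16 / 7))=63/64 = 0.98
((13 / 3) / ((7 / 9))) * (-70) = -390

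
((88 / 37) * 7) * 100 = 61600/37 = 1664.86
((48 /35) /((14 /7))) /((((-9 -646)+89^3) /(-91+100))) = 108/12325495 = 0.00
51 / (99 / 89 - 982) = -4539/87299 = -0.05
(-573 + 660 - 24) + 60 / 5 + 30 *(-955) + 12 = -28563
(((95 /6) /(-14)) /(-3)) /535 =19/26964 = 0.00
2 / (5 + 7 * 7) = 1/27 = 0.04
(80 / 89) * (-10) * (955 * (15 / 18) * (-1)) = 1910000/267 = 7153.56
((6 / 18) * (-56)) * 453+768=-7688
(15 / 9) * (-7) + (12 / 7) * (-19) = -929/21 = -44.24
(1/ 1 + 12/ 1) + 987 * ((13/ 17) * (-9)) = -115258/17 = -6779.88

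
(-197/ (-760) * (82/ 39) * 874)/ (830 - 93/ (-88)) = 8173924/14260935 = 0.57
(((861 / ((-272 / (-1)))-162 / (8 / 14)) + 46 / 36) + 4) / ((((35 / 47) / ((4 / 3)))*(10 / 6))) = -31646933/107100 = -295.49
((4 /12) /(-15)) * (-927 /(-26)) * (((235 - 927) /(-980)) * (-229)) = 4080551/31850 = 128.12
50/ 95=10/19 = 0.53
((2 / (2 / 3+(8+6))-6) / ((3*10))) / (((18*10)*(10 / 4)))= -43/99000 = 0.00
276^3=21024576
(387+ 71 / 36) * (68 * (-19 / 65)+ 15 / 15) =-5727227/780 = -7342.60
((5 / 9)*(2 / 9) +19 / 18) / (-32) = -0.04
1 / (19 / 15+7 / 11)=165/314 = 0.53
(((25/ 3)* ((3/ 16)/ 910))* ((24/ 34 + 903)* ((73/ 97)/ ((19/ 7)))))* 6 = 16822485/6516848 = 2.58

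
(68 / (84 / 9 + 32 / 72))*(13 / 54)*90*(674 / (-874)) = -1117155/9614 = -116.20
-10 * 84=-840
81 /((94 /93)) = 7533/94 = 80.14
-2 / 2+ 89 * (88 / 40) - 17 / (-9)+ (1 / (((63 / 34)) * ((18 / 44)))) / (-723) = 403150459/2049705 = 196.69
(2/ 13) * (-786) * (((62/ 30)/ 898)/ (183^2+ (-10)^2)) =-8122/980294965 = 0.00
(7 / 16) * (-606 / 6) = -707/16 = -44.19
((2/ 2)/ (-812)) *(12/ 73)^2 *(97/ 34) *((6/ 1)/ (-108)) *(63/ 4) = 873/10508788 = 0.00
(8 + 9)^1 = 17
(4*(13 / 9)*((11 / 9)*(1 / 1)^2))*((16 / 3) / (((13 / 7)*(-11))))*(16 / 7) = -1024/243 = -4.21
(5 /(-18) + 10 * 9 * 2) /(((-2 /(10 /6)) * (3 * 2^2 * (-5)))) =3235/1296 = 2.50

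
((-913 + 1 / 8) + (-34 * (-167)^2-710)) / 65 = -7598791/520 = -14613.06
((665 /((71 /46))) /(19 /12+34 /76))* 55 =383598600/32873 = 11669.11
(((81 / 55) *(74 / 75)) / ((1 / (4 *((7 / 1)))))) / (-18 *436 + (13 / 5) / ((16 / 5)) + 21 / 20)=-895104/172615025 = -0.01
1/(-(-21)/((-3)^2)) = 3/7 = 0.43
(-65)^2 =4225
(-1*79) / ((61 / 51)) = -4029/61 = -66.05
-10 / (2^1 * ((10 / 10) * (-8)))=5/8 = 0.62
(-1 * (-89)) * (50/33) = 4450/33 = 134.85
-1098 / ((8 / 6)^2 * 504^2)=-61/25088 = 0.00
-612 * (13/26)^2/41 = -153/41 = -3.73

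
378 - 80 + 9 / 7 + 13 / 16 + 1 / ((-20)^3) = 16805493/56000 = 300.10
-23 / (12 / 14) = -161/6 = -26.83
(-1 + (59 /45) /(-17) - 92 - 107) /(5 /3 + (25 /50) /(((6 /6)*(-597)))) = -60917482/507195 = -120.11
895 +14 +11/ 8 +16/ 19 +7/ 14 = 138581/152 = 911.72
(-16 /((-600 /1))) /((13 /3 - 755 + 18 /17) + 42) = -17/451100 = 0.00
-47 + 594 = 547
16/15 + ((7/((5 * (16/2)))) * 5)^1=233/120 = 1.94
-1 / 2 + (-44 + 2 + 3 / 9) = -253/6 = -42.17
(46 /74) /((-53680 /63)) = -1449/1986160 = 0.00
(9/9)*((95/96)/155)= 19/2976 = 0.01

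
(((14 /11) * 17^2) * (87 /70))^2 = 632170449/3025 = 208981.97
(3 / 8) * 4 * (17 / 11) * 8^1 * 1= 18.55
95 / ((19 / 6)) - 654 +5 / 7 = -4363/7 = -623.29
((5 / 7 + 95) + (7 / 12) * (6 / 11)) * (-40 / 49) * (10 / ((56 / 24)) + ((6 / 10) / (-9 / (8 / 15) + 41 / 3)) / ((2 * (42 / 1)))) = -682896864/2033647 = -335.80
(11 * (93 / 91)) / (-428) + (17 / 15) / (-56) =-54337/1168440 = -0.05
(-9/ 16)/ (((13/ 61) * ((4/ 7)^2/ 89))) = -2394189/3328 = -719.41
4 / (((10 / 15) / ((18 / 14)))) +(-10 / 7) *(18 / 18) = 44/7 = 6.29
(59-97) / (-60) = 19/30 = 0.63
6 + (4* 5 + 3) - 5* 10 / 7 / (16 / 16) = 153/7 = 21.86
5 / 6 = 0.83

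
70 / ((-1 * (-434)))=5/31 = 0.16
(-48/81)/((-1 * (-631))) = -16/17037 = 0.00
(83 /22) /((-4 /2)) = -83/44 = -1.89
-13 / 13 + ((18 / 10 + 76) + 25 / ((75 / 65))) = 1477/15 = 98.47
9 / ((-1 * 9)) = -1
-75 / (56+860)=-75/916 = -0.08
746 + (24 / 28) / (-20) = 52217/70 = 745.96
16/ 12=4/3 = 1.33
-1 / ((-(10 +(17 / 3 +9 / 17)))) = 51/826 = 0.06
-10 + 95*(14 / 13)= 1200/13 = 92.31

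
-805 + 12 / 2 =-799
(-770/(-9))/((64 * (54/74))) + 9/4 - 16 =-92675/7776 = -11.92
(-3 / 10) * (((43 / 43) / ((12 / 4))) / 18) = -1/180 = -0.01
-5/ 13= -0.38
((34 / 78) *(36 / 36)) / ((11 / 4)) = 68/429 = 0.16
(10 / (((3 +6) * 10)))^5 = 1/59049 = 0.00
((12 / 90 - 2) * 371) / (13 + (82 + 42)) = -10388/2055 = -5.05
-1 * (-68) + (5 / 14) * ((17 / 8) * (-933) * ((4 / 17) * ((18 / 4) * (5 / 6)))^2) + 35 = -853513/1904 = -448.27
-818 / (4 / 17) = -6953/2 = -3476.50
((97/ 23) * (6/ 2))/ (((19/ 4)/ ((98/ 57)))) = 38024/8303 = 4.58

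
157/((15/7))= 73.27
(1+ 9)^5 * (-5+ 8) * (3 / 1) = 900000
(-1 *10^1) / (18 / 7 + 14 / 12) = -420/157 = -2.68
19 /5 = 3.80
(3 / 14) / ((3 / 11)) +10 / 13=1.55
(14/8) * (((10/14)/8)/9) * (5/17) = 25/4896 = 0.01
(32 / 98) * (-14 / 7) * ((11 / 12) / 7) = -88/1029 = -0.09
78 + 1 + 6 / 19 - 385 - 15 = -6093/19 = -320.68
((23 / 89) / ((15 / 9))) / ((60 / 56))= 322/2225 = 0.14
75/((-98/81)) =-6075/98 = -61.99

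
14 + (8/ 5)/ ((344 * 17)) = 51171/3655 = 14.00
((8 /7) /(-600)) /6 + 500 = 1574999/3150 = 500.00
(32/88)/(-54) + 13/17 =3827/5049 = 0.76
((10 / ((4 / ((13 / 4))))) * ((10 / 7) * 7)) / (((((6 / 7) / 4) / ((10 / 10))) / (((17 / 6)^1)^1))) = 38675/36 = 1074.31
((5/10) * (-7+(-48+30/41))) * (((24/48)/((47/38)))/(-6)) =42275/23124 = 1.83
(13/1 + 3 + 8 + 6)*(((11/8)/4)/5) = 2.06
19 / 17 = 1.12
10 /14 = 5/7 = 0.71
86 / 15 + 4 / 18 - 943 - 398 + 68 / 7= -417479/315 = -1325.33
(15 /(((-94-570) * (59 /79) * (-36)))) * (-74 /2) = -0.03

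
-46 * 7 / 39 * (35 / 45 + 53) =-444.01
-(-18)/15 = 6/5 = 1.20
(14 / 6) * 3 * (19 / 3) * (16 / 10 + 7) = 5719/15 = 381.27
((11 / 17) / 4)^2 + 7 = 32489/4624 = 7.03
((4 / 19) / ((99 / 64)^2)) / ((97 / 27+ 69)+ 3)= 16384/14076777 = 0.00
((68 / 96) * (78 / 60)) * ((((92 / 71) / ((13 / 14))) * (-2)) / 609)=-391/92655 = 0.00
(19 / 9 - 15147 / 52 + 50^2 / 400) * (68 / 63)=-2250970/7371 = -305.38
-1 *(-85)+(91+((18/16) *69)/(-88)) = 123283/704 = 175.12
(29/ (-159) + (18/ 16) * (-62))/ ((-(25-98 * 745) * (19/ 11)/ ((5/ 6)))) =-44477/96212808 = 0.00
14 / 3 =4.67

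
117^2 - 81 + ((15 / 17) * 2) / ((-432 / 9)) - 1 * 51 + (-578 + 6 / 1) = 1765955/136 = 12984.96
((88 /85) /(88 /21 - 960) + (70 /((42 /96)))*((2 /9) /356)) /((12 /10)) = 16876169/204990318 = 0.08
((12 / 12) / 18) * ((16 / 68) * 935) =110/9 = 12.22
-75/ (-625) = 3/25 = 0.12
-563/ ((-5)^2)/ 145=-563/3625 = -0.16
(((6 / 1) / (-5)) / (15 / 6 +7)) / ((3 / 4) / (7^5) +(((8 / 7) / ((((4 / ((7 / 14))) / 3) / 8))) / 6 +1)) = -806736/10036465 = -0.08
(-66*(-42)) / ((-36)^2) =2.14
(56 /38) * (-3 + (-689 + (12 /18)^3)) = -522928/513 = -1019.35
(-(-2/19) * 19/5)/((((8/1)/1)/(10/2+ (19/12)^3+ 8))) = 29323/34560 = 0.85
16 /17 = 0.94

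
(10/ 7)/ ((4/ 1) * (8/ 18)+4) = 45/182 = 0.25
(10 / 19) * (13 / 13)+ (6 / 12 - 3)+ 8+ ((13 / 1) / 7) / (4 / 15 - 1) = 3.49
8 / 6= 4/3 = 1.33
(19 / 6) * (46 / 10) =437/30 = 14.57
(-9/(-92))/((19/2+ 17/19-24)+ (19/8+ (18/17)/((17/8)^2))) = -560082/62953967 = -0.01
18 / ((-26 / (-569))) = 5121/13 = 393.92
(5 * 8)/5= 8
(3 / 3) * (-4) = -4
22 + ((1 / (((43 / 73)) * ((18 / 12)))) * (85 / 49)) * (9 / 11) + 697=16701493/23177 = 720.61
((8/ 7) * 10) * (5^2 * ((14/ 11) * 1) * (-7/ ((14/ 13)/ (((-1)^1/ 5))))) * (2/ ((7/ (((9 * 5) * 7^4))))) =160524000/11 = 14593090.91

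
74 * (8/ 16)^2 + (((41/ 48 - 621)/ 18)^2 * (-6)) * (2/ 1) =-884923441/62208 = -14225.24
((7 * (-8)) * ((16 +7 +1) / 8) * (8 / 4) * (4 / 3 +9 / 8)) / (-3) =826/3 = 275.33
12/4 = 3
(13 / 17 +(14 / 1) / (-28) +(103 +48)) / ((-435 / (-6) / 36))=185148/2465 = 75.11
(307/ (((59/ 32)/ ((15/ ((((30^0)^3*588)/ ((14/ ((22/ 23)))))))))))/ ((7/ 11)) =282440/2891 = 97.70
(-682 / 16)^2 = 116281/64 = 1816.89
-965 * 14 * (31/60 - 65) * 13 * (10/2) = 56626039.17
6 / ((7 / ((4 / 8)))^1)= 3/7 = 0.43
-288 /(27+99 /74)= -2368/233 = -10.16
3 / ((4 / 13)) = 39/4 = 9.75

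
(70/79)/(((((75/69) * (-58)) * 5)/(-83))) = 0.23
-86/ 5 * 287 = -24682/5 = -4936.40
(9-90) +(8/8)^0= -80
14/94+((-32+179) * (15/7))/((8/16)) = 29617/47 = 630.15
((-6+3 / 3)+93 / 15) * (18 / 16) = 27/20 = 1.35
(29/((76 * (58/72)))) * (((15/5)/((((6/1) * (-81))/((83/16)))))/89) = -83/487008 = 0.00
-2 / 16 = -1/8 = -0.12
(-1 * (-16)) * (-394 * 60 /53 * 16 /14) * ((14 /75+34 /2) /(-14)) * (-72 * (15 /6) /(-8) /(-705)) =-195020544/610295 = -319.55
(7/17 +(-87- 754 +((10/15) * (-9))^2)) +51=-12811/17 = -753.59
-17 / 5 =-3.40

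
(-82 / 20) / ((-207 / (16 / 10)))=164/5175 = 0.03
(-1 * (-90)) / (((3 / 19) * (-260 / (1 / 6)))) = -19/52 = -0.37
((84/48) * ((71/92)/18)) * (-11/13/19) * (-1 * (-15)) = -27335/545376 = -0.05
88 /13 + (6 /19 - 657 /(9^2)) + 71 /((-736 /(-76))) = 2579123/409032 = 6.31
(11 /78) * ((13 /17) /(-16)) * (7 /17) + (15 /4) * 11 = 1144363/27744 = 41.25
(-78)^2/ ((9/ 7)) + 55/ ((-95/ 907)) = 79931/19 = 4206.89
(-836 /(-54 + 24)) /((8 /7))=1463/60 = 24.38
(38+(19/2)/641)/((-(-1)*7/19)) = 925965/8974 = 103.18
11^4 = 14641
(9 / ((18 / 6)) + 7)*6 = 60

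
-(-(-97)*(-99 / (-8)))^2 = -1440900.14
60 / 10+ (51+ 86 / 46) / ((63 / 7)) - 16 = -854/207 = -4.13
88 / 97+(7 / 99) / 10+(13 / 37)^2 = 136425901/131465070 = 1.04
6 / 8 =3/4 = 0.75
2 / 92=0.02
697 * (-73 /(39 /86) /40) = -2187883/780 = -2804.98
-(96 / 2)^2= -2304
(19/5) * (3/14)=57/70 = 0.81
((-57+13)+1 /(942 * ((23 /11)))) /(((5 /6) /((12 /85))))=-11439516/1534675 = -7.45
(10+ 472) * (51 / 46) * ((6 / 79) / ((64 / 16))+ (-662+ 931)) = 522428955/3634 = 143761.41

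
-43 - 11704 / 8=-1506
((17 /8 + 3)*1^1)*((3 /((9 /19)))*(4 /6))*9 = 779/4 = 194.75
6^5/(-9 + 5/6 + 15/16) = -373248/347 = -1075.64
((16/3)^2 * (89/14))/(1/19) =216448/63 = 3435.68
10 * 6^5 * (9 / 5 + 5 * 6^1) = 2472768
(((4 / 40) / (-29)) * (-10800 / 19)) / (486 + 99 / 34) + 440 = 447790760/1017697 = 440.00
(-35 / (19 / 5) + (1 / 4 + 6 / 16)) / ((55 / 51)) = -13311/1672 = -7.96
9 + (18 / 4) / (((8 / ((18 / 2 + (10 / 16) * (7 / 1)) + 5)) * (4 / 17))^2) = 57384657/131072 = 437.81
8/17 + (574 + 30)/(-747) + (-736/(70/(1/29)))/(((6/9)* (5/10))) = -18376076/12889485 = -1.43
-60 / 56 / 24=-5/112 = -0.04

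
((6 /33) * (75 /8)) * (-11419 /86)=-856425/3784 = -226.33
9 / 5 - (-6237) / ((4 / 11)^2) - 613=3724489/80 = 46556.11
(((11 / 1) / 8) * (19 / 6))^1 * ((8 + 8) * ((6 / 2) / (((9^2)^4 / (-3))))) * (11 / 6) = -2299/86093442 = 0.00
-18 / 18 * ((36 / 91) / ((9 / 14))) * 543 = -4344/13 = -334.15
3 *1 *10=30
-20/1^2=-20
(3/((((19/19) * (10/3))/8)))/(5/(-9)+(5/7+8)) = 1134/1285 = 0.88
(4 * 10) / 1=40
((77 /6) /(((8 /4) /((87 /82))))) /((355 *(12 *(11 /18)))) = 609/232880 = 0.00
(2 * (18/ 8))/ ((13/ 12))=54/13 = 4.15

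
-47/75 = -0.63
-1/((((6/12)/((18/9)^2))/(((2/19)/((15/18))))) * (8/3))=-36/95 = -0.38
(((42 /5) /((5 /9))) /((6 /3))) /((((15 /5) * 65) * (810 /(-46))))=-161/73125 = 0.00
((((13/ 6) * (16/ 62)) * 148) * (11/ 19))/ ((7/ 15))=423280/4123 = 102.66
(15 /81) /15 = 1/81 = 0.01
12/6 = 2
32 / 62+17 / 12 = 719/372 = 1.93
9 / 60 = 3/20 = 0.15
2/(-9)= -2/9 = -0.22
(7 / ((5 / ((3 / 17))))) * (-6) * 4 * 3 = -1512/85 = -17.79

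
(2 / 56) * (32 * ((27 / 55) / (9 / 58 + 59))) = 12528/1320935 = 0.01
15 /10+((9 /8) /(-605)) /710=5154591/3436400 = 1.50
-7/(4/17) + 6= -23.75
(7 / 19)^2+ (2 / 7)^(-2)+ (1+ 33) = 66981/1444 = 46.39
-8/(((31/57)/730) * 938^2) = -83220/6818791 = -0.01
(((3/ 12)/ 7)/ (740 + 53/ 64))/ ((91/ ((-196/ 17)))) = -64/10478273 = 0.00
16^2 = 256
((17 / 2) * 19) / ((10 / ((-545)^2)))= 19187815/4 = 4796953.75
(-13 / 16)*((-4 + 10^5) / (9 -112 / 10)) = 36930.34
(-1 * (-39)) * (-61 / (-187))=12.72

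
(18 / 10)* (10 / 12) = 3/2 = 1.50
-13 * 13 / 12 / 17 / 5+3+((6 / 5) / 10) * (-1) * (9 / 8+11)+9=105869/10200 = 10.38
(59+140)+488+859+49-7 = 1588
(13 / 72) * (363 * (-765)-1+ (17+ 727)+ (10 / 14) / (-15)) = -75607909/1512 = -50005.23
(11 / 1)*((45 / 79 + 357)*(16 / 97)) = 4971648/7663 = 648.79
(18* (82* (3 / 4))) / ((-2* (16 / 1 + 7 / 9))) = -32.99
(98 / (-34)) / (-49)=1/17 = 0.06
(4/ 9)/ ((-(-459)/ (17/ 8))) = 1/486 = 0.00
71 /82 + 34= 2859/82 = 34.87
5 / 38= 0.13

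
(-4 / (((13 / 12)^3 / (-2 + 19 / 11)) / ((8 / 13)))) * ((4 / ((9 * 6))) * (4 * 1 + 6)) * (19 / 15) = 155648/314171 = 0.50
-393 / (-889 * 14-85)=131/4177 = 0.03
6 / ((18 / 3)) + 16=17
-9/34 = -0.26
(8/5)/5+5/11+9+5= 14.77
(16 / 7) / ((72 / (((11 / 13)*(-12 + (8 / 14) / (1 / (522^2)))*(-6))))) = -15984496/637 = -25093.40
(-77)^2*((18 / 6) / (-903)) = -19.70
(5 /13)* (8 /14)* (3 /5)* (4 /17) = 48/1547 = 0.03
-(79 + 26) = -105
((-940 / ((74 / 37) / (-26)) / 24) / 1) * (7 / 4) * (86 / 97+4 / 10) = 111202/97 = 1146.41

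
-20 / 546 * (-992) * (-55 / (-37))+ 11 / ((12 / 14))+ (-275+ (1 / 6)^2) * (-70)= 19314.90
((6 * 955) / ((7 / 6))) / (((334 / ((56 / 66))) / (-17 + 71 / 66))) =-4014820/20207 = -198.68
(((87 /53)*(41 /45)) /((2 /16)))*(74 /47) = 703888/37365 = 18.84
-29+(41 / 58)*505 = 19023/58 = 327.98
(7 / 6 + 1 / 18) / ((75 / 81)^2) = 891/625 = 1.43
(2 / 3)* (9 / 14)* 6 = 18/7 = 2.57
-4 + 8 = 4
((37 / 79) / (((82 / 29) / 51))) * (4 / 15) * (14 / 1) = 510748/16195 = 31.54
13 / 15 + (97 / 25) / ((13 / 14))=4919/975 = 5.05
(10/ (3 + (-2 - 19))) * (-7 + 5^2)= -10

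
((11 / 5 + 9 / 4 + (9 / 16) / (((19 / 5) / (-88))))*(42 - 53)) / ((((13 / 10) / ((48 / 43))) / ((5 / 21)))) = 1433960/74347 = 19.29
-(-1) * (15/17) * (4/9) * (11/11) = 20/51 = 0.39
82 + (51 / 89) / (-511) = 3729227/45479 = 82.00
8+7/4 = 39/4 = 9.75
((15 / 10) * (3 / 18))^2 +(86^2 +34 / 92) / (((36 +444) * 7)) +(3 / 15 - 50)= -489813/10304 = -47.54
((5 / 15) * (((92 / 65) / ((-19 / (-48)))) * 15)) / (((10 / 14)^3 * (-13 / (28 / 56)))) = -757344/401375 = -1.89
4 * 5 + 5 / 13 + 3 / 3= 278/13 = 21.38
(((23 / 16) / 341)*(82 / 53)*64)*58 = 437552/18073 = 24.21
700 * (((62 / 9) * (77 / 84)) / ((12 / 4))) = 119350/81 = 1473.46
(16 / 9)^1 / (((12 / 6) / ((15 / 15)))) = 8/9 = 0.89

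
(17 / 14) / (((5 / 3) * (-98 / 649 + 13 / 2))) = 11033/96145 = 0.11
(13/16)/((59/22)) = 143/472 = 0.30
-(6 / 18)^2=-1/9 = -0.11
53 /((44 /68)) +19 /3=2912/33 = 88.24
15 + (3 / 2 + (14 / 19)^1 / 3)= 1909/114 = 16.75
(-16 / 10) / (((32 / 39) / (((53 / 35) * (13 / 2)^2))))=-349323/2800 = -124.76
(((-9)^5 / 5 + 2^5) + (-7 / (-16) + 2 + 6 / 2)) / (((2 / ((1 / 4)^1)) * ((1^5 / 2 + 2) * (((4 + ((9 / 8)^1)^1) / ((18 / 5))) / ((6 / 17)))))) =-25428303/174250 = -145.93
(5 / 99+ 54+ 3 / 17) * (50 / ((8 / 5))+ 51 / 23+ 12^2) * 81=145767456/187 = 779505.11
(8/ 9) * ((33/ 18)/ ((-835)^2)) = 44/18825075 = 0.00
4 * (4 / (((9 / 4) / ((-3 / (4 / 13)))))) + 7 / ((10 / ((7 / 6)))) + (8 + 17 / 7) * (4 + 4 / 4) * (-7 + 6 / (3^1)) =-138277/420 = -329.23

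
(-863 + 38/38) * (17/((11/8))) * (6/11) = -703392/121 = -5813.16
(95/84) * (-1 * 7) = -95/12 = -7.92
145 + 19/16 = 146.19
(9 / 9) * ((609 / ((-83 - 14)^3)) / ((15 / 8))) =-1624/4563365 = 0.00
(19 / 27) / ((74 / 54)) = 19/37 = 0.51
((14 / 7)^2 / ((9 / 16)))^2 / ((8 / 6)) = 1024/27 = 37.93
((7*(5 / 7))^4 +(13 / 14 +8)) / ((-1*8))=-8875/112 = -79.24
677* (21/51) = 4739/17 = 278.76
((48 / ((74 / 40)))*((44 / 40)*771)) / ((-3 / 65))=-17640480/37 = -476769.73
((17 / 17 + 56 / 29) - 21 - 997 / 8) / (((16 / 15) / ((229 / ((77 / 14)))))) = -113715675/20416 = -5569.93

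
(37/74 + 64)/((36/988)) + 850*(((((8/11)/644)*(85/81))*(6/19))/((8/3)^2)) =476526747/269192 = 1770.21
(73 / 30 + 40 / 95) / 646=1627/368220 = 0.00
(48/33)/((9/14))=224/99 = 2.26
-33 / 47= -0.70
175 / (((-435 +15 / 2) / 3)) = -70/57 = -1.23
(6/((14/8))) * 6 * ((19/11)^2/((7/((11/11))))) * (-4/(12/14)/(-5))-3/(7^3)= 1696329/207515 = 8.17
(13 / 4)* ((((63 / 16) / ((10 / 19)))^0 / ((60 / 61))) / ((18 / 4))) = 793/1080 = 0.73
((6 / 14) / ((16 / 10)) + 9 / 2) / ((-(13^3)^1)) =-267/123032 = 0.00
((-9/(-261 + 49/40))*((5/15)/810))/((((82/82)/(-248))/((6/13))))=-1984/1215747 = 0.00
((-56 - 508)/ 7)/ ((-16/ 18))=1269/14 = 90.64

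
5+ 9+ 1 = 15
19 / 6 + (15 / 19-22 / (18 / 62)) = -24563/342 = -71.82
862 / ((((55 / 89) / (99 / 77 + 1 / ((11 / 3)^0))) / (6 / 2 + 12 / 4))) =7364928/385 = 19129.68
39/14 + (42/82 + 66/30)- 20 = -41621/2870 = -14.50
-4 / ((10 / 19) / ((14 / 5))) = -532/25 = -21.28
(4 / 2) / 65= 2/65 = 0.03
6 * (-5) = -30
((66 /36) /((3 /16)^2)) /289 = 0.18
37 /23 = 1.61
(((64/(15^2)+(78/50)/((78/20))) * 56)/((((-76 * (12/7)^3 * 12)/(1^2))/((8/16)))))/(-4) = 184877/177292800 = 0.00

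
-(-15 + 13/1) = 2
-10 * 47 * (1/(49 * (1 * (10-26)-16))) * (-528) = -7755/49 = -158.27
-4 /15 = -0.27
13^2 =169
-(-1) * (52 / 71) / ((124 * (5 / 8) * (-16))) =-13/22010 = 0.00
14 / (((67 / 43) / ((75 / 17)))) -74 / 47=2037764/53533 = 38.07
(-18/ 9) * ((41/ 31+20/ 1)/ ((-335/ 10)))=2644/2077 = 1.27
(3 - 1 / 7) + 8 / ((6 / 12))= 132/7 = 18.86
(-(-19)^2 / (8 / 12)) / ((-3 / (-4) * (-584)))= 361/292 = 1.24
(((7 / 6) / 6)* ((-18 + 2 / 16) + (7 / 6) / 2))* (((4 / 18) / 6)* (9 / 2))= -2905/5184 = -0.56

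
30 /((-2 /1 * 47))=-15/47 = -0.32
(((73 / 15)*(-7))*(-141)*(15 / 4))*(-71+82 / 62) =-38907540/31 = -1255081.94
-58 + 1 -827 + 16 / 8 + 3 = -879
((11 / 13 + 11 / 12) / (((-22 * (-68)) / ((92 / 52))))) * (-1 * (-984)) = 23575/11492 = 2.05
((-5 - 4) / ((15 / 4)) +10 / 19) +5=297/95 = 3.13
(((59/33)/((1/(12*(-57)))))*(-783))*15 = 157993740/11 = 14363067.27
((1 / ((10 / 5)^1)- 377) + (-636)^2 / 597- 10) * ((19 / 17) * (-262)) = -288318293/3383 = -85225.63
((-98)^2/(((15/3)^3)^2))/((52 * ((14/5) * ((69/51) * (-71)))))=-5831/132681250 = 0.00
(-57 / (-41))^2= 3249/1681 = 1.93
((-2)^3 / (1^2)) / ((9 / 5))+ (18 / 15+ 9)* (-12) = -5708/45 = -126.84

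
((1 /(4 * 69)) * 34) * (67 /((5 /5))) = 8.25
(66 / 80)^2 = 1089/1600 = 0.68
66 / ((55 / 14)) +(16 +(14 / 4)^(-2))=8056/245 = 32.88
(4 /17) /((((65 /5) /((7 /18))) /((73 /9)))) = 1022/17901 = 0.06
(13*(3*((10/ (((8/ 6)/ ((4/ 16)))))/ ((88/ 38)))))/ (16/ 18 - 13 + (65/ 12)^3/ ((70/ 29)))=0.59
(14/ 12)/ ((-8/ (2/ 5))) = -7/120 = -0.06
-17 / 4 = -4.25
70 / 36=35/18 = 1.94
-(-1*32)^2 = -1024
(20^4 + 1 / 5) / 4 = 800001/20 = 40000.05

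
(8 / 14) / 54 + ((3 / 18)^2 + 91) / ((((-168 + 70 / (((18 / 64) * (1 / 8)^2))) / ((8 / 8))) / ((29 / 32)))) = 7753475/490226688 = 0.02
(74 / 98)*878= 32486/49 = 662.98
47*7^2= 2303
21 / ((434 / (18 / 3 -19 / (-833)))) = 15051/51646 = 0.29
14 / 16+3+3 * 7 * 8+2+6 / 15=6971/40 = 174.28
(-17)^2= 289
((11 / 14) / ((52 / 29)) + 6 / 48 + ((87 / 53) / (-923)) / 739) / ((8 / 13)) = 570073249/622911968 = 0.92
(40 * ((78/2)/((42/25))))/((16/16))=6500/7 = 928.57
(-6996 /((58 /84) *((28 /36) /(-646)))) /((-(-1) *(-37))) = -244048464/1073 = -227444.98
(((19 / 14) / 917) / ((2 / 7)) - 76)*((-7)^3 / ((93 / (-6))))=-1681.69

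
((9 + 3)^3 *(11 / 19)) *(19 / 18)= 1056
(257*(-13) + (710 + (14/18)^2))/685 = -213062/55485 = -3.84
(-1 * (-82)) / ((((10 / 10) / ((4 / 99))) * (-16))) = -41/198 = -0.21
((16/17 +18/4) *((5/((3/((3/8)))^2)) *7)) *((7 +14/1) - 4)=6475/128 = 50.59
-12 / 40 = -3/10 = -0.30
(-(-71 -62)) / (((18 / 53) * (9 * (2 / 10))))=35245/162 = 217.56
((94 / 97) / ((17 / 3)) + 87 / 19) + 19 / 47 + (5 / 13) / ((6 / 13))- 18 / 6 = 26396015/8835342 = 2.99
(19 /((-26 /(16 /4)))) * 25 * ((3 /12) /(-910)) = 95/4732 = 0.02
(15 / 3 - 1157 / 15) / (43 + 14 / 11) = -11902/7305 = -1.63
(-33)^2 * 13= 14157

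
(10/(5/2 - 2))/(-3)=-20/3 = -6.67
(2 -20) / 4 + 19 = 29/2 = 14.50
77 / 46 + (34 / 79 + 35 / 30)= 17830/5451 = 3.27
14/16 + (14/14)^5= 15/8 = 1.88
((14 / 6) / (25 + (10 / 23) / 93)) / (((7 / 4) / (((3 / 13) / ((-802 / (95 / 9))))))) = -1426/8804757 = 0.00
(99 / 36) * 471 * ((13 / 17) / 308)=6123/1904 = 3.22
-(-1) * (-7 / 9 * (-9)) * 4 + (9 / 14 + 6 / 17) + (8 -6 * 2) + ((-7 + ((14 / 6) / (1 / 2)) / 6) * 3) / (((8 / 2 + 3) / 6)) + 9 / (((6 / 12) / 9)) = 40697/238 = 171.00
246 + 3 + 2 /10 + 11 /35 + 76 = 11393/35 = 325.51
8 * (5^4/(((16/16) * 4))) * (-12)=-15000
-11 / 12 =-0.92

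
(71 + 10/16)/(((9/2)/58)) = 5539/6 = 923.17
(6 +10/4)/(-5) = -17/10 = -1.70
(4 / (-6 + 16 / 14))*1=-0.82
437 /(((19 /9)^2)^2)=150903/6859 = 22.00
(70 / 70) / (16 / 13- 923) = -13/11983 = 0.00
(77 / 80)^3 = 456533/512000 = 0.89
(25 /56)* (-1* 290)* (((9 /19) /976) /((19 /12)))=-97875/2466352 = -0.04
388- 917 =-529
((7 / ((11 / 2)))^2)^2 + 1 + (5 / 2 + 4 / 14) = 1313797/204974 = 6.41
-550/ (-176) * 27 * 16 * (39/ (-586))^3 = -0.40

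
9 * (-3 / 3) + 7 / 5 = -38/5 = -7.60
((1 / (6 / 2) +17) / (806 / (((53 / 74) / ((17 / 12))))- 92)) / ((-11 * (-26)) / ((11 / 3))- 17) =2756/14570399 = 0.00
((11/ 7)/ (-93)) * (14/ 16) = -11/744 = -0.01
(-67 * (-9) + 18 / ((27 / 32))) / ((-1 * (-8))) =1873/24 = 78.04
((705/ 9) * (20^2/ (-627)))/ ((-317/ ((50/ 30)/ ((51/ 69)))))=10810000/30410127 = 0.36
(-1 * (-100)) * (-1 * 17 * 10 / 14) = -8500/7 = -1214.29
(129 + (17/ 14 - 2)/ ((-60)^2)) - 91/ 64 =12859853/100800 = 127.58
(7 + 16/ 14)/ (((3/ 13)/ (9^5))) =14585103/7 = 2083586.14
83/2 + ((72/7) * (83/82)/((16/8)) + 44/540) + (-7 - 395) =-27525451/77490 = -355.21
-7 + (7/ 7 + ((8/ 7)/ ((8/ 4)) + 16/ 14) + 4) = -2/7 = -0.29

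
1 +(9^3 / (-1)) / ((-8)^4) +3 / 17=69527/69632 = 1.00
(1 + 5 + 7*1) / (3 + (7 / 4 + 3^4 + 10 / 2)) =52/363 = 0.14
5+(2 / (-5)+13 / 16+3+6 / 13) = 9229/1040 = 8.87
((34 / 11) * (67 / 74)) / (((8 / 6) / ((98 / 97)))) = 167433/78958 = 2.12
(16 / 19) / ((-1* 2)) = -8/19 = -0.42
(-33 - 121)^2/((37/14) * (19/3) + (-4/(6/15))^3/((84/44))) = -332024/7099 = -46.77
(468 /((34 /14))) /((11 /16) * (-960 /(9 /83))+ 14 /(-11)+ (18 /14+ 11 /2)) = -1513512/47761381 = -0.03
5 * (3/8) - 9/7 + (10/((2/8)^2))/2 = 4513/56 = 80.59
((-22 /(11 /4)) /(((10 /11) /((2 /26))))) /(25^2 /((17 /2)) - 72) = -374/845 = -0.44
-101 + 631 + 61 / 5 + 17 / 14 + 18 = 561.41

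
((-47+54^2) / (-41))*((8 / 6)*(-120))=459040/41 = 11196.10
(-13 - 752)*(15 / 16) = -11475/16 = -717.19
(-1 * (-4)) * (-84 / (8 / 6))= -252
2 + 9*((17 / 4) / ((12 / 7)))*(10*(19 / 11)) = 34091/88 = 387.40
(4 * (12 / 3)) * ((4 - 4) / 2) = 0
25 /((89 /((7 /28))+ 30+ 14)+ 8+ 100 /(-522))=6525/106438 = 0.06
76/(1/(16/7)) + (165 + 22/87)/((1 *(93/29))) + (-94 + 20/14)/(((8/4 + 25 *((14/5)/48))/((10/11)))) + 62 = 66970411/254727 = 262.91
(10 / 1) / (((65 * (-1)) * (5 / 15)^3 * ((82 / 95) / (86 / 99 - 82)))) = 2289120/5863 = 390.43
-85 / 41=-2.07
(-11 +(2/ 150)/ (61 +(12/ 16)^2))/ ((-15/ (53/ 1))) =43068277/1108125 = 38.87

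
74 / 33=2.24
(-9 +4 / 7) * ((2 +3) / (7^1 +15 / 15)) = -5.27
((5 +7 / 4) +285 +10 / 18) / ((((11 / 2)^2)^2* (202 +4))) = 21046/13572207 = 0.00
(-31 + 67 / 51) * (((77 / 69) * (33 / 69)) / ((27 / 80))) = -102588640/2185299 = -46.94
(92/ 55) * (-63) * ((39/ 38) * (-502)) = 56737044/1045 = 54293.82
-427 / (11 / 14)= -5978/11 = -543.45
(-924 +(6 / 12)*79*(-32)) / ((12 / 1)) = -547/3 = -182.33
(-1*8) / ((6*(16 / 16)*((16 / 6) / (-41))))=41/2 = 20.50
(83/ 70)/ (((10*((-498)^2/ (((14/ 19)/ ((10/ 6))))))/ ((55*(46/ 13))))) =253/6150300 = 0.00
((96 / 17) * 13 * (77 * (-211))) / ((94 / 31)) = -314281968/799 = -393344.14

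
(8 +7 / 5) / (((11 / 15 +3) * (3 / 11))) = 517/56 = 9.23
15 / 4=3.75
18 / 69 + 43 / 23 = 49/23 = 2.13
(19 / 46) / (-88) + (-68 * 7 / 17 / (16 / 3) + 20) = 59689/4048 = 14.75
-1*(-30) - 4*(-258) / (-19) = -462/19 = -24.32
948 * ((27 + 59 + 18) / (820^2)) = 6162/42025 = 0.15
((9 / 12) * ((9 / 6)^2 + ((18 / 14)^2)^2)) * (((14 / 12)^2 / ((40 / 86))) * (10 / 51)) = 228631/106624 = 2.14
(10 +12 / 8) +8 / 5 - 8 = 51/10 = 5.10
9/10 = 0.90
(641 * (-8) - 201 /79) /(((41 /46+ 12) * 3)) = -18644398/140541 = -132.66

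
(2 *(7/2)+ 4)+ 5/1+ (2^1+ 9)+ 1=28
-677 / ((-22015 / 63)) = 6093/3145 = 1.94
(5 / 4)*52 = 65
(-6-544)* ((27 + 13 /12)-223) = 643225/6 = 107204.17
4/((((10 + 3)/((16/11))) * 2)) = 32/143 = 0.22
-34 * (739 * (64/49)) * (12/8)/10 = -1206048/245 = -4922.64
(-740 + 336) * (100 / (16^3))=-2525/256 = -9.86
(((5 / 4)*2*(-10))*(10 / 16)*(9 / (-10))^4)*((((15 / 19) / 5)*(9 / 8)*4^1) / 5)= -177147/121600 = -1.46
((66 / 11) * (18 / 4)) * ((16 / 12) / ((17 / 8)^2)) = 2304/289 = 7.97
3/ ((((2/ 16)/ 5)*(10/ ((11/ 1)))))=132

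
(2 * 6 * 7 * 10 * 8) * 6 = 40320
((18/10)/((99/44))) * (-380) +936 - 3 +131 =760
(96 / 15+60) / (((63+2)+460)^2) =332/1378125 = 0.00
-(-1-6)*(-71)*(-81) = 40257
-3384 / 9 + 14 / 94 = -17665/47 = -375.85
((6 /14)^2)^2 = 81/2401 = 0.03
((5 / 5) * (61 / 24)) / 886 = 61/21264 = 0.00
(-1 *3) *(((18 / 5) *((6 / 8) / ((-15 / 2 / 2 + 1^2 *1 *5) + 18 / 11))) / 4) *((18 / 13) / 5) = -8019/41275 = -0.19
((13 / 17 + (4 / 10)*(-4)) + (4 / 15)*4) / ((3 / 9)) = 59/85 = 0.69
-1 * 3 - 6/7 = -27/7 = -3.86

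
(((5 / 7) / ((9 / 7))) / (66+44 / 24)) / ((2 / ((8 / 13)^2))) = 320/206349 = 0.00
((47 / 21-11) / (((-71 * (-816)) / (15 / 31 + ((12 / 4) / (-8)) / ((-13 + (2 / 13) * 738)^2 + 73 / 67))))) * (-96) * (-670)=-582054527/123671989 = -4.71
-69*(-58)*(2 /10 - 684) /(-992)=6841419/2480 = 2758.64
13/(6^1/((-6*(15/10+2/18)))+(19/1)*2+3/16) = 6032/17431 = 0.35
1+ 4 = 5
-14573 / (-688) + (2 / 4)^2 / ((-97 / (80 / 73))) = 21.18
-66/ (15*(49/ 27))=-594/245 = -2.42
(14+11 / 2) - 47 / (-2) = 43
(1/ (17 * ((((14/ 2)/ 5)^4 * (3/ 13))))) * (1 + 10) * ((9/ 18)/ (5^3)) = 715/244902 = 0.00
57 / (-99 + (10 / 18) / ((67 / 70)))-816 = -48461523/59347 = -816.58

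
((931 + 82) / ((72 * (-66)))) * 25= -25325/4752 = -5.33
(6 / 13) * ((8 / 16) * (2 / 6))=1/13 = 0.08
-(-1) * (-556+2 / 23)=-555.91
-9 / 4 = -2.25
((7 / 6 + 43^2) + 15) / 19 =589/6 = 98.17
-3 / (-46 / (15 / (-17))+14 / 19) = -855/15068 = -0.06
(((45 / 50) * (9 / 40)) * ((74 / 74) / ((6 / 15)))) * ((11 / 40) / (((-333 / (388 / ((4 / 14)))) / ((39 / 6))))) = -873873/236800 = -3.69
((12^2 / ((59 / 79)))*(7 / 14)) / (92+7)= 632/649 = 0.97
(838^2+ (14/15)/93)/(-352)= -489815197/245520 = -1995.01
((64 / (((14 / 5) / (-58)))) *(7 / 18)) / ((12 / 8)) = -9280/27 = -343.70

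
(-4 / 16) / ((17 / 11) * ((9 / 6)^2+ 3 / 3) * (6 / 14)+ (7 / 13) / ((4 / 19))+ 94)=-1001/395236 = 0.00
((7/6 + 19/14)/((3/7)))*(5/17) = 1.73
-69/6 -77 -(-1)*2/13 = -2297/26 = -88.35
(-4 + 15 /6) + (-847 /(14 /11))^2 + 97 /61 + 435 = 108171383/244 = 443325.34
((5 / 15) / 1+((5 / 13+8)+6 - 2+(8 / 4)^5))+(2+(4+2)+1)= 2095/39 = 53.72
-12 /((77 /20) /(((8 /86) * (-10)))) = 9600/3311 = 2.90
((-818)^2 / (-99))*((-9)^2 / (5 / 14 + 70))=-84309624/10835 = -7781.23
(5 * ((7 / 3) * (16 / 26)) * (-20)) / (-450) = 112/351 = 0.32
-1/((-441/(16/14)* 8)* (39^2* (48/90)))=5/12520872 = 0.00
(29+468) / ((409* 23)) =497/9407 = 0.05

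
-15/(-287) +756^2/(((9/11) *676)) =50123067/48503 = 1033.40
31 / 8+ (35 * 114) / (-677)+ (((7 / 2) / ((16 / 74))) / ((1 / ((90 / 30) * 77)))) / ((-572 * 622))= -710916107/350350208 = -2.03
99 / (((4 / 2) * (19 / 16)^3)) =202752/6859 = 29.56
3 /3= 1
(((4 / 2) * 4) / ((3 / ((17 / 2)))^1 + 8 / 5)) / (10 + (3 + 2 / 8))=1360/4399 = 0.31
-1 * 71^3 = -357911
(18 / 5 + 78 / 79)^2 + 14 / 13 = 44867822/2028325 = 22.12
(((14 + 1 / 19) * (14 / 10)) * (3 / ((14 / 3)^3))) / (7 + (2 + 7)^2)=21627/3277120 = 0.01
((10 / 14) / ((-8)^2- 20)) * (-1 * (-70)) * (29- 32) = -75/22 = -3.41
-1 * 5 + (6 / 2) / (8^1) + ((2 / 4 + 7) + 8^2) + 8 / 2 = 567/8 = 70.88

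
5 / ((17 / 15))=75/17 = 4.41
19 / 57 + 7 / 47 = 68/141 = 0.48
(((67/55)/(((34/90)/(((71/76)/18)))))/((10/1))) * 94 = 223579/142120 = 1.57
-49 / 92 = -0.53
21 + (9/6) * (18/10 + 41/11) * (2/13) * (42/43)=683949/30745 = 22.25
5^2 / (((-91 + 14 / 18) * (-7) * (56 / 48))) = 675/19894 = 0.03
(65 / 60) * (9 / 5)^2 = 3.51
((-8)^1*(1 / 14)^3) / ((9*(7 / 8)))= -8/21609 = 0.00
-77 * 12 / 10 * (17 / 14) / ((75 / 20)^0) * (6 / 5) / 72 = -187/100 = -1.87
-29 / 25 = -1.16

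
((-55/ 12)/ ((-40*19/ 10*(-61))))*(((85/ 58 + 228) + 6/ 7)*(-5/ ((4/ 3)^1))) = 25715525/30115456 = 0.85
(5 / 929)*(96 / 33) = 160/10219 = 0.02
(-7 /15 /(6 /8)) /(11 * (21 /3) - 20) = -28/2565 = -0.01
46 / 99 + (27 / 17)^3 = 2174615/486387 = 4.47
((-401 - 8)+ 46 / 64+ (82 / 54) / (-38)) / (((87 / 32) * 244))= -6703001/10889964 = -0.62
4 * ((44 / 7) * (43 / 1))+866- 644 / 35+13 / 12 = 810527/420 = 1929.83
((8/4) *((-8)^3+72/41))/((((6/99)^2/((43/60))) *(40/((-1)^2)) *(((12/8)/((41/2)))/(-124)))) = 84356239/10 = 8435623.90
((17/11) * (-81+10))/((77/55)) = -6035/77 = -78.38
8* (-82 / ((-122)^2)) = -164/3721 = -0.04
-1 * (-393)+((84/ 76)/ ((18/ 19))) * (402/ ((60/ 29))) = 37181/60 = 619.68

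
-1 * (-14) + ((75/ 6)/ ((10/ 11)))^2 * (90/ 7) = 136909/56 = 2444.80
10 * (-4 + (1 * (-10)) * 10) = -1040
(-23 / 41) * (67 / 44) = -1541/1804 = -0.85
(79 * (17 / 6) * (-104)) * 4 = -279344/3 = -93114.67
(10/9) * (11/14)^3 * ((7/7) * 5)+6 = 107363/12348 = 8.69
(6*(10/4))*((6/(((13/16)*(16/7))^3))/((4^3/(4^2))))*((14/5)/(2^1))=21609/4394 = 4.92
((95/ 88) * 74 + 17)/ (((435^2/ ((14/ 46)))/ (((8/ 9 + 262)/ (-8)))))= -405769/79239600 = -0.01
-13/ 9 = -1.44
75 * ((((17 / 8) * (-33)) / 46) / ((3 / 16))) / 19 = -14025/437 = -32.09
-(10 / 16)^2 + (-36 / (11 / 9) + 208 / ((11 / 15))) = 178669/704 = 253.79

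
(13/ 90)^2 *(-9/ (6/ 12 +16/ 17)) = -2873/22050 = -0.13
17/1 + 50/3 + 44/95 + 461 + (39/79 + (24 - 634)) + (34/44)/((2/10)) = -110.51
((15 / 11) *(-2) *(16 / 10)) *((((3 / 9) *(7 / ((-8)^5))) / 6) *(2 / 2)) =7/135168 = 0.00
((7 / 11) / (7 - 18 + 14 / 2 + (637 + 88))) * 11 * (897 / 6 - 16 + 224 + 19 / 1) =753/206 = 3.66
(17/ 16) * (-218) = -1853/8 = -231.62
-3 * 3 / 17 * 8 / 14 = -36/119 = -0.30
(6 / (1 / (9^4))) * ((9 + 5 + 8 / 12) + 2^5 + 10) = 2230740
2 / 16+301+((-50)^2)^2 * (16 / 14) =400016863/56 = 7143158.27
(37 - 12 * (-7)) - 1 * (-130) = 251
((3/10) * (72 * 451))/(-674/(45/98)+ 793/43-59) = -4712499/729679 = -6.46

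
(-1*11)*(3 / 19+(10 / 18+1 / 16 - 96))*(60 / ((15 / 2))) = 2865863/342 = 8379.72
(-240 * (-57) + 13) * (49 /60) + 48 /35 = 939455/84 = 11183.99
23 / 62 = 0.37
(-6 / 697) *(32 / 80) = -12/3485 = 0.00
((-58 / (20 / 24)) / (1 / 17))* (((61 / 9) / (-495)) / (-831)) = -120292/6170175 = -0.02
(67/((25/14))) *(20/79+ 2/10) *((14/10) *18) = 21155652/49375 = 428.47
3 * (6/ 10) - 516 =-2571/5 = -514.20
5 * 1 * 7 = 35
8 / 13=0.62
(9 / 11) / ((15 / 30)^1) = 18/11 = 1.64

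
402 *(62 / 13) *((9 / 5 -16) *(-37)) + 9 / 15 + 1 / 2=130950839/130 = 1007314.15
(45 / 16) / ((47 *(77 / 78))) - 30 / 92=-176775/665896 = -0.27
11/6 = 1.83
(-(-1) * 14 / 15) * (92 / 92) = 14/15 = 0.93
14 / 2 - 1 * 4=3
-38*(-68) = 2584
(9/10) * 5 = 9/2 = 4.50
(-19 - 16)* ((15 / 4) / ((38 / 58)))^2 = -6622875/5776 = -1146.62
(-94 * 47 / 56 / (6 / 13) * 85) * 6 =-2440945/28 = -87176.61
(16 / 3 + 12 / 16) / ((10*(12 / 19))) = 0.96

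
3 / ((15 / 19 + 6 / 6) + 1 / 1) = 1.08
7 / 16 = 0.44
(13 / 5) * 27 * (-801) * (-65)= 3654963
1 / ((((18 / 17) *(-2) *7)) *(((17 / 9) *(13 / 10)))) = -5/182 = -0.03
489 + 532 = 1021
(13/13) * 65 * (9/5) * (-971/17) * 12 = -1363284/17 = -80193.18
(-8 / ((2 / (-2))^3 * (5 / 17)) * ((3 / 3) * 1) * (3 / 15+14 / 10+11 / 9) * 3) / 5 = 17272/375 = 46.06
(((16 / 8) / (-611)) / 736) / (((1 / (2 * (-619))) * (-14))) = -619/1573936 = 0.00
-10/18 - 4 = -41/9 = -4.56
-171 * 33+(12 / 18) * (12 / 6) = -16925/3 = -5641.67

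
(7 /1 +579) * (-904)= -529744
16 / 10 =8/5 = 1.60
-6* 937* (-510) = 2867220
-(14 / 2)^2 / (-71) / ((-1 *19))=-49/1349 = -0.04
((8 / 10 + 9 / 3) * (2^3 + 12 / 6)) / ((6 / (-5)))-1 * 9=-122/3 = -40.67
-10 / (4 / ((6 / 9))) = -5/3 = -1.67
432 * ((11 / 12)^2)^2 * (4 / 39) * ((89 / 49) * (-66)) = -3750.27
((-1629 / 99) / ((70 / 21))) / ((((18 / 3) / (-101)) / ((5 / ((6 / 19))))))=1315.68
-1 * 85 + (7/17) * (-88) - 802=-15695/17 = -923.24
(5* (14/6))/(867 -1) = 35/2598 = 0.01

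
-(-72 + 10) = 62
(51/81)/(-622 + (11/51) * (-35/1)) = -289/288963 = 0.00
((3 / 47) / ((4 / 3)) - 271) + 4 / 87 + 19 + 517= 4335875/16356 = 265.09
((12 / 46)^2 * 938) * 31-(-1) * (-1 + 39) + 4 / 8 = 2134349/1058 = 2017.34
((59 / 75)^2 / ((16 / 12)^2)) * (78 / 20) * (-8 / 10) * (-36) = 1221831/31250 = 39.10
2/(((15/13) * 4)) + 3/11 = 233/330 = 0.71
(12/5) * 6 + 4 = 92/5 = 18.40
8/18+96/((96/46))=418/9 = 46.44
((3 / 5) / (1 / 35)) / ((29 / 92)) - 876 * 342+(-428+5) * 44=-318137.38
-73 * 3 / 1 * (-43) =9417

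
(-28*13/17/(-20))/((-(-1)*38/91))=2.56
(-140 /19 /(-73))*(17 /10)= 238/1387 = 0.17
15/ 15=1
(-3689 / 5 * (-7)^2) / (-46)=180761/230 = 785.92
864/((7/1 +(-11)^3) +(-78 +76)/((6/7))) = -2592/3979 = -0.65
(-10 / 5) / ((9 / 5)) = -10/9 = -1.11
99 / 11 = 9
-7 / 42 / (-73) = 1/438 = 0.00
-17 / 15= -1.13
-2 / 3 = -0.67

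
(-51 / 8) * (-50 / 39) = 425/52 = 8.17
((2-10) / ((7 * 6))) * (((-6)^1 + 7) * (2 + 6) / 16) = -2/21 = -0.10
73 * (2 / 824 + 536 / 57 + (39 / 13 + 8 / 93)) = 663876235/728004 = 911.91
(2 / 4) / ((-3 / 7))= -7/6 = -1.17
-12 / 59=-0.20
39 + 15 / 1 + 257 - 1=310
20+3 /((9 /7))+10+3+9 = 44.33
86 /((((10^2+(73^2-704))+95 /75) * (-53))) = -645/1878691 = 0.00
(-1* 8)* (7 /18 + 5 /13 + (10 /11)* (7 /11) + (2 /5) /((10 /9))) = -4847404/353925 = -13.70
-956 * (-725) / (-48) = -173275/12 = -14439.58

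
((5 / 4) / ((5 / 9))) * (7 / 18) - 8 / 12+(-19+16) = -67/24 = -2.79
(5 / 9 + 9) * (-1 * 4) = -344/9 = -38.22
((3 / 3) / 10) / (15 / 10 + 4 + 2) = 1/75 = 0.01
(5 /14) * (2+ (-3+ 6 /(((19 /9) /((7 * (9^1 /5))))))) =3307/266 = 12.43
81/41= 1.98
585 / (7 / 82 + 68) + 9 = 32739/1861 = 17.59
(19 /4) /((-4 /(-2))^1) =19/8 = 2.38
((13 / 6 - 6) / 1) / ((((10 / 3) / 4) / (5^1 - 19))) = 322/5 = 64.40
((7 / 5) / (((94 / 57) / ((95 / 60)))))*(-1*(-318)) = 401793/940 = 427.44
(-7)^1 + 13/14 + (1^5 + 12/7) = -47/14 = -3.36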